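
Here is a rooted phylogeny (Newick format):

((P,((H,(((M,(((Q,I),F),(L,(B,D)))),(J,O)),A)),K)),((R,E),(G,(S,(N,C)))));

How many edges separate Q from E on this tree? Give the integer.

The MRCA of Q and E is the root of the tree.
From Q up to that node: 10 branches. From E up to the same node: 3 branches. Total: 10 + 3 = 13.

13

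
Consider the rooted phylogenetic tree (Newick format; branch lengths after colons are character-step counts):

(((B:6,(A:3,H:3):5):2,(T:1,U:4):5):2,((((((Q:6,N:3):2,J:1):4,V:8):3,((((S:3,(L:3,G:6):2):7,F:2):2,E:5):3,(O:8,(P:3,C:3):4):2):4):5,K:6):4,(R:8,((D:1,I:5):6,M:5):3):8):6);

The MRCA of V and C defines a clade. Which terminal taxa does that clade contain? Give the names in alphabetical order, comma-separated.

C, E, F, G, J, L, N, O, P, Q, S, V

Tracing V: it sits inside (((Q,N),J),V).
Tracing C: it sits inside (P,C).
The smallest clade enclosing both is ((((Q,N),J),V),((((S,(L,G)),F),E),(O,(P,C)))); the answer is its 12 terminal taxa in alphabetical order.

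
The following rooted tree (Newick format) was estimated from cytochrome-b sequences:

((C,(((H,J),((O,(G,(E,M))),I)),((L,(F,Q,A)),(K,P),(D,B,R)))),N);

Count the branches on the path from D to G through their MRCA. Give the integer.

8

The MRCA of D and G is the node subtending (((H,J),((O,(G,(E,M))),I)),((L,(F,Q,A)),(K,P),(D,B,R))).
From D up to that node: 3 branches. From G up to the same node: 5 branches. Total: 3 + 5 = 8.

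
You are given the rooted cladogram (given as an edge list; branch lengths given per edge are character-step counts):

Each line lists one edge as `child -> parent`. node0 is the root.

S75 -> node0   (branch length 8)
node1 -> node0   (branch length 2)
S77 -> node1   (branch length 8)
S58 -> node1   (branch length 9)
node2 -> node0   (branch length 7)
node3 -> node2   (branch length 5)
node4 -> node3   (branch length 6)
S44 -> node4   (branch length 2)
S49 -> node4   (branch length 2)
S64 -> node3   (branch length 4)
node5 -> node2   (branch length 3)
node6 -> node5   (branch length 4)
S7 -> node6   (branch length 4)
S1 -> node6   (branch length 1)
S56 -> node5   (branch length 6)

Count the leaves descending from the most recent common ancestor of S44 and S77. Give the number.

9

The MRCA of S44 and S77 is the root, so the clade is the entire tree.
That clade contains 9 terminal taxa: S1, S44, S49, S56, S58, S64, S7, S75, S77.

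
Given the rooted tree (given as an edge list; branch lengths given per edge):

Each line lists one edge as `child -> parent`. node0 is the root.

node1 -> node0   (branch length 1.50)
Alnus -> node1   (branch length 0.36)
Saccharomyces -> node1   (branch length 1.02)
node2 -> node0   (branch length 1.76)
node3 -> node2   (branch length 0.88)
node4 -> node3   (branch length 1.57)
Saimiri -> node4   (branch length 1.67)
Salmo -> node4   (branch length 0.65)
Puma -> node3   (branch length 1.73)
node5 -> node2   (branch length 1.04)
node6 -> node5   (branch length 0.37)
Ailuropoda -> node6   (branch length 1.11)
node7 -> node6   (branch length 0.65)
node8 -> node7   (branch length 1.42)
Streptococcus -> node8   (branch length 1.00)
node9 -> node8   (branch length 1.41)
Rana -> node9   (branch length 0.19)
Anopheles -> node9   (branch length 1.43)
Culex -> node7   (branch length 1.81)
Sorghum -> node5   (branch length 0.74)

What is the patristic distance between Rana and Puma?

The path runs Rana → … → MRCA → … → Puma; the MRCA is the node subtending (((Saimiri,Salmo),Puma),((Ailuropoda,((Streptococcus,(Rana,Anopheles)),Culex)),Sorghum)).
Branch lengths along that path: 0.19 + 1.41 + 1.42 + 0.65 + 0.37 + 1.04 + 0.88 + 1.73 = 7.69.

7.69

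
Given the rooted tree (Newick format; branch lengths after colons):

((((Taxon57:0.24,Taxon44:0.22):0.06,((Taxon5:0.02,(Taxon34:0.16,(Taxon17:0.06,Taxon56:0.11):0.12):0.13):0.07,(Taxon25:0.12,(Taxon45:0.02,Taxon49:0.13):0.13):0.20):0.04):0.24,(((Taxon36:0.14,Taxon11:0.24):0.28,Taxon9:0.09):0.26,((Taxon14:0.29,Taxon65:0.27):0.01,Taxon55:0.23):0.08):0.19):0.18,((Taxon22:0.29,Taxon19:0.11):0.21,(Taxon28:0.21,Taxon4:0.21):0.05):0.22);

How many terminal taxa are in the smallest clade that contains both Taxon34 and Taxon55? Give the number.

15

The MRCA of Taxon34 and Taxon55 is the node subtending (((Taxon57,Taxon44),((Taxon5,(Taxon34,(Taxon17,Taxon56))),(Taxon25,(Taxon45,Taxon49)))),(((Taxon36,Taxon11),Taxon9),((Taxon14,Taxon65),Taxon55))).
That clade contains 15 terminal taxa: Taxon11, Taxon14, Taxon17, Taxon25, Taxon34, Taxon36, Taxon44, Taxon45, Taxon49, Taxon5, Taxon55, Taxon56, Taxon57, Taxon65, Taxon9.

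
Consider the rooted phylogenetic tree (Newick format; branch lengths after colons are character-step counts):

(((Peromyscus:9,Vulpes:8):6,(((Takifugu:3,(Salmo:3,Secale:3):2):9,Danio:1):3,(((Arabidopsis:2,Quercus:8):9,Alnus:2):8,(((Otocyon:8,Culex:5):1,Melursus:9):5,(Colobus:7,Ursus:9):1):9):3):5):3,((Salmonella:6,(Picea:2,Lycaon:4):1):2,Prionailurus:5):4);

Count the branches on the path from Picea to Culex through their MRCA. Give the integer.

The MRCA of Picea and Culex is the root of the tree.
From Picea up to that node: 4 branches. From Culex up to the same node: 7 branches. Total: 4 + 7 = 11.

11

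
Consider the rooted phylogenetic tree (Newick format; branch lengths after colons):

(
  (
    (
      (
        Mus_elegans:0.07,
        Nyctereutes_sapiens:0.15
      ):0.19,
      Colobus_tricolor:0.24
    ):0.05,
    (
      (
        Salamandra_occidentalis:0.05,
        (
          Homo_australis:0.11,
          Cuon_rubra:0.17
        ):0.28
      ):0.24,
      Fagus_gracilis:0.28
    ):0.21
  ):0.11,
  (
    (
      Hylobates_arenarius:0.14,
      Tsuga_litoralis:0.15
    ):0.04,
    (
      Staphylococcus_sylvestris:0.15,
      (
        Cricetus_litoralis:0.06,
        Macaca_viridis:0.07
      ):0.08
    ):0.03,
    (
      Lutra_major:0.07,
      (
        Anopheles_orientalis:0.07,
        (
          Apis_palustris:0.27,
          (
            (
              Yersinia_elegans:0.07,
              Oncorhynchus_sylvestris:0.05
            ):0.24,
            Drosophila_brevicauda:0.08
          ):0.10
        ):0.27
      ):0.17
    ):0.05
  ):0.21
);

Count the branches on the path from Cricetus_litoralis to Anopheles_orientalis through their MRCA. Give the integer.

The MRCA of Cricetus_litoralis and Anopheles_orientalis is the node subtending ((Hylobates_arenarius,Tsuga_litoralis),(Staphylococcus_sylvestris,(Cricetus_litoralis,Macaca_viridis)),(Lutra_major,(Anopheles_orientalis,(Apis_palustris,((Yersinia_elegans,Oncorhynchus_sylvestris),Drosophila_brevicauda))))).
From Cricetus_litoralis up to that node: 3 branches. From Anopheles_orientalis up to the same node: 3 branches. Total: 3 + 3 = 6.

6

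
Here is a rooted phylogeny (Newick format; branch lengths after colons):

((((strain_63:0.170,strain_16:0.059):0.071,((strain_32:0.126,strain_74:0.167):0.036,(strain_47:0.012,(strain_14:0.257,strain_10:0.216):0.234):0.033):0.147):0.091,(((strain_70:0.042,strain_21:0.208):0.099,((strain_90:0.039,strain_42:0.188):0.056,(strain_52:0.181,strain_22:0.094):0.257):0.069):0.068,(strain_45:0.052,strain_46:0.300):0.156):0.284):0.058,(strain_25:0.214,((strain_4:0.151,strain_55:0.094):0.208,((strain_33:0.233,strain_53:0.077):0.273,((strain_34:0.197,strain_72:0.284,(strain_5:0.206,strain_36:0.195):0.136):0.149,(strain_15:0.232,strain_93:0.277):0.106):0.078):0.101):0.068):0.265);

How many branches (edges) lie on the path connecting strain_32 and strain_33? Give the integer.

10

The MRCA of strain_32 and strain_33 is the root of the tree.
From strain_32 up to that node: 5 branches. From strain_33 up to the same node: 5 branches. Total: 5 + 5 = 10.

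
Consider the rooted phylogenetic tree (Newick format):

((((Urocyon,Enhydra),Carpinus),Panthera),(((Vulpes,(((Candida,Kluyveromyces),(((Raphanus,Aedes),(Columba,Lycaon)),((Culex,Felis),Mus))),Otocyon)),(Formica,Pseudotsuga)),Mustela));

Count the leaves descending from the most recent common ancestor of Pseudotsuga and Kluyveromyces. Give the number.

The MRCA of Pseudotsuga and Kluyveromyces is the node subtending ((Vulpes,(((Candida,Kluyveromyces),(((Raphanus,Aedes),(Columba,Lycaon)),((Culex,Felis),Mus))),Otocyon)),(Formica,Pseudotsuga)).
That clade contains 13 terminal taxa: Aedes, Candida, Columba, Culex, Felis, Formica, Kluyveromyces, Lycaon, Mus, Otocyon, Pseudotsuga, Raphanus, Vulpes.

13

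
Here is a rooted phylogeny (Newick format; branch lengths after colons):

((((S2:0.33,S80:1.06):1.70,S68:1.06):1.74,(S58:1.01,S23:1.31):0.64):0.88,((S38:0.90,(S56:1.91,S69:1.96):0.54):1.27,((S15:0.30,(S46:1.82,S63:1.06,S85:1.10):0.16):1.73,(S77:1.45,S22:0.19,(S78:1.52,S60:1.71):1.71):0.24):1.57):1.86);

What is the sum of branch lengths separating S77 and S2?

The path runs S77 → … → MRCA → … → S2; the MRCA is the root of the tree.
Branch lengths along that path: 1.45 + 0.24 + 1.57 + 1.86 + 0.88 + 1.74 + 1.70 + 0.33 = 9.77.

9.77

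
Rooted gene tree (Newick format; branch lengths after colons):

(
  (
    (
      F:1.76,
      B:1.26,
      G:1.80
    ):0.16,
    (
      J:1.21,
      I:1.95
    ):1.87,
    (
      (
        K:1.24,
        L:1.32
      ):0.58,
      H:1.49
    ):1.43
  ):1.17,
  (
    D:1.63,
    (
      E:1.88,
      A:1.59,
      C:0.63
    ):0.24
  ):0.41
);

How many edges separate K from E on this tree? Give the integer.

7

The MRCA of K and E is the root of the tree.
From K up to that node: 4 branches. From E up to the same node: 3 branches. Total: 4 + 3 = 7.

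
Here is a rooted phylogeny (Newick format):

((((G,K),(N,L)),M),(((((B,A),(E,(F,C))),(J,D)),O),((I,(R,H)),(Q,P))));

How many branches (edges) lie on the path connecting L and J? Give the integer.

The MRCA of L and J is the root of the tree.
From L up to that node: 4 branches. From J up to the same node: 5 branches. Total: 4 + 5 = 9.

9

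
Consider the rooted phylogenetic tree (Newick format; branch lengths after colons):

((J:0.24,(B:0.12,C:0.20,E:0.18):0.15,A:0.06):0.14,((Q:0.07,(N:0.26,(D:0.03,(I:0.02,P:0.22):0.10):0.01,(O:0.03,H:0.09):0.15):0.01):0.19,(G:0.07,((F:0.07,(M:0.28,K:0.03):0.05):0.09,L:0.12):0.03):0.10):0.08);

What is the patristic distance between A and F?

0.57

The path runs A → … → MRCA → … → F; the MRCA is the root of the tree.
Branch lengths along that path: 0.06 + 0.14 + 0.08 + 0.10 + 0.03 + 0.09 + 0.07 = 0.57.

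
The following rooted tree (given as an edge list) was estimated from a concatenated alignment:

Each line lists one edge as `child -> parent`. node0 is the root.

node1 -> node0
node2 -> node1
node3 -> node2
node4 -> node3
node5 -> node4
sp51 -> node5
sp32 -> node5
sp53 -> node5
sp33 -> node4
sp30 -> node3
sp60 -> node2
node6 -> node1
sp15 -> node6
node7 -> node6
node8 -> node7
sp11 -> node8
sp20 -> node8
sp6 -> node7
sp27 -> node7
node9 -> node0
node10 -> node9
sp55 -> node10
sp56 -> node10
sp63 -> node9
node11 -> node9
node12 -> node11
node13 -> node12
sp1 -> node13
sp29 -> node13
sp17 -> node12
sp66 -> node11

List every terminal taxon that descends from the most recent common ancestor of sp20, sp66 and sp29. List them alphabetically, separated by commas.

Tracing sp20: it sits inside (sp11,sp20).
Tracing sp66: it sits inside (((sp1,sp29),sp17),sp66).
Tracing sp29: it sits inside (sp1,sp29).
The smallest clade enclosing all 3 is the whole tree (their MRCA is the root), so the answer is all 18 tips in alphabetical order.

sp1, sp11, sp15, sp17, sp20, sp27, sp29, sp30, sp32, sp33, sp51, sp53, sp55, sp56, sp6, sp60, sp63, sp66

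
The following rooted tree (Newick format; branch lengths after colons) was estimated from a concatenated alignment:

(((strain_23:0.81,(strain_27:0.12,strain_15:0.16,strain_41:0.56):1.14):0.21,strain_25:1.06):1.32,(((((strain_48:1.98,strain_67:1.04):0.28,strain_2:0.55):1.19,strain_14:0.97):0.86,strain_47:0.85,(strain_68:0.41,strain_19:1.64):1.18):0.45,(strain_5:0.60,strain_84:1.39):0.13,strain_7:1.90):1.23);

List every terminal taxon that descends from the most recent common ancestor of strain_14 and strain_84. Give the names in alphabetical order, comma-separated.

Tracing strain_14: it sits inside (((strain_48,strain_67),strain_2),strain_14).
Tracing strain_84: it sits inside (strain_5,strain_84).
The smallest clade enclosing both is (((((strain_48,strain_67),strain_2),strain_14),strain_47,(strain_68,strain_19)),(strain_5,strain_84),strain_7); the answer is its 10 terminal taxa in alphabetical order.

strain_14, strain_19, strain_2, strain_47, strain_48, strain_5, strain_67, strain_68, strain_7, strain_84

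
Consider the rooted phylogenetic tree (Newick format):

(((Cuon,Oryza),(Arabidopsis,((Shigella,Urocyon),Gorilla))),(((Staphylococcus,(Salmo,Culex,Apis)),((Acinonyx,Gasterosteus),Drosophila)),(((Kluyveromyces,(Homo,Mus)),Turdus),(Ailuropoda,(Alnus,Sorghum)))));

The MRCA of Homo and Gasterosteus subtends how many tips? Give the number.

14

The MRCA of Homo and Gasterosteus is the node subtending (((Staphylococcus,(Salmo,Culex,Apis)),((Acinonyx,Gasterosteus),Drosophila)),(((Kluyveromyces,(Homo,Mus)),Turdus),(Ailuropoda,(Alnus,Sorghum)))).
That clade contains 14 terminal taxa: Acinonyx, Ailuropoda, Alnus, Apis, Culex, Drosophila, Gasterosteus, Homo, Kluyveromyces, Mus, Salmo, Sorghum, Staphylococcus, Turdus.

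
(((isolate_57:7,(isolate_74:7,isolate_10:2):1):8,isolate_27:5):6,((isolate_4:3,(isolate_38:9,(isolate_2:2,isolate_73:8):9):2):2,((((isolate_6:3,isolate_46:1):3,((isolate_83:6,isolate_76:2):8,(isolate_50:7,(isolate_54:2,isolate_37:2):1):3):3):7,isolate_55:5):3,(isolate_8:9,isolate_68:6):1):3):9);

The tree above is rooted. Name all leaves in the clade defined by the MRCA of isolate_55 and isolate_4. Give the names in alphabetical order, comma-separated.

isolate_2, isolate_37, isolate_38, isolate_4, isolate_46, isolate_50, isolate_54, isolate_55, isolate_6, isolate_68, isolate_73, isolate_76, isolate_8, isolate_83

Tracing isolate_55: it sits inside (((isolate_6,isolate_46),((isolate_83,isolate_76),(isolate_50,(isolate_54,isolate_37)))),isolate_55).
Tracing isolate_4: it sits inside (isolate_4,(isolate_38,(isolate_2,isolate_73))).
The smallest clade enclosing both is ((isolate_4,(isolate_38,(isolate_2,isolate_73))),((((isolate_6,isolate_46),((isolate_83,isolate_76),(isolate_50,(isolate_54,isolate_37)))),isolate_55),(isolate_8,isolate_68))); the answer is its 14 terminal taxa in alphabetical order.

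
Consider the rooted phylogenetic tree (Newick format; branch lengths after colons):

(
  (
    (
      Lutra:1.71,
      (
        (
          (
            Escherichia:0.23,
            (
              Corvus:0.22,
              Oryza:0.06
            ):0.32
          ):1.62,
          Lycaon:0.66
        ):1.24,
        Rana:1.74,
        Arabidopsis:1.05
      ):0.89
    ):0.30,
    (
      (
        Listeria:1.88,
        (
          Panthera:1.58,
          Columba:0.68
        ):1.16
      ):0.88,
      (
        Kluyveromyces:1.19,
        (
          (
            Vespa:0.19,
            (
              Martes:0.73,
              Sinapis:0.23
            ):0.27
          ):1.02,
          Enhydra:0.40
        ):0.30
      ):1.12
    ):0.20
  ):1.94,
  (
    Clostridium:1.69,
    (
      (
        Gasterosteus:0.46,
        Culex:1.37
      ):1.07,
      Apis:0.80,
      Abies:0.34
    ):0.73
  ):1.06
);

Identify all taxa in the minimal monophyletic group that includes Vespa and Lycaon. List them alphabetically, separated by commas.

Tracing Vespa: it sits inside (Vespa,(Martes,Sinapis)).
Tracing Lycaon: it sits inside ((Escherichia,(Corvus,Oryza)),Lycaon).
The smallest clade enclosing both is ((Lutra,(((Escherichia,(Corvus,Oryza)),Lycaon),Rana,Arabidopsis)),((Listeria,(Panthera,Columba)),(Kluyveromyces,((Vespa,(Martes,Sinapis)),Enhydra)))); the answer is its 15 terminal taxa in alphabetical order.

Arabidopsis, Columba, Corvus, Enhydra, Escherichia, Kluyveromyces, Listeria, Lutra, Lycaon, Martes, Oryza, Panthera, Rana, Sinapis, Vespa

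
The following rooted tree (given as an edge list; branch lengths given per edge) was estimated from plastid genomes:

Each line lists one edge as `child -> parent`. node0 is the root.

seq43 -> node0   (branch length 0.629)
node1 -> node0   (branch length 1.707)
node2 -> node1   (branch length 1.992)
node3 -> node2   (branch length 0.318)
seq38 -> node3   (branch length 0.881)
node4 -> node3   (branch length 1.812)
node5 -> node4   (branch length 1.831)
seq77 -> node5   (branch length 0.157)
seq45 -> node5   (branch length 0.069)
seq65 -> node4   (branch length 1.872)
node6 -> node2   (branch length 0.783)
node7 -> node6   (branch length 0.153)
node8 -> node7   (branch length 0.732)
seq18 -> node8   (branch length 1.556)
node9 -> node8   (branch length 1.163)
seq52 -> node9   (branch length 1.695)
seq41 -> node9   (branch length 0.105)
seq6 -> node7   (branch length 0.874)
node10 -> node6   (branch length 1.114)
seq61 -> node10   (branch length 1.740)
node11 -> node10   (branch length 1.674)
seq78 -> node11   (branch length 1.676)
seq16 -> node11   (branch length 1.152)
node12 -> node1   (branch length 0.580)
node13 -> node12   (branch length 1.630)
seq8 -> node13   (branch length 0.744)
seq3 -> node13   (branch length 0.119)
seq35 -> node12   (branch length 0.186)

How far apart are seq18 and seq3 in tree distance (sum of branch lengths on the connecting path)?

7.545

The path runs seq18 → … → MRCA → … → seq3; the MRCA is the node subtending (((seq38,((seq77,seq45),seq65)),(((seq18,(seq52,seq41)),seq6),(seq61,(seq78,seq16)))),((seq8,seq3),seq35)).
Branch lengths along that path: 1.556 + 0.732 + 0.153 + 0.783 + 1.992 + 0.580 + 1.630 + 0.119 = 7.545.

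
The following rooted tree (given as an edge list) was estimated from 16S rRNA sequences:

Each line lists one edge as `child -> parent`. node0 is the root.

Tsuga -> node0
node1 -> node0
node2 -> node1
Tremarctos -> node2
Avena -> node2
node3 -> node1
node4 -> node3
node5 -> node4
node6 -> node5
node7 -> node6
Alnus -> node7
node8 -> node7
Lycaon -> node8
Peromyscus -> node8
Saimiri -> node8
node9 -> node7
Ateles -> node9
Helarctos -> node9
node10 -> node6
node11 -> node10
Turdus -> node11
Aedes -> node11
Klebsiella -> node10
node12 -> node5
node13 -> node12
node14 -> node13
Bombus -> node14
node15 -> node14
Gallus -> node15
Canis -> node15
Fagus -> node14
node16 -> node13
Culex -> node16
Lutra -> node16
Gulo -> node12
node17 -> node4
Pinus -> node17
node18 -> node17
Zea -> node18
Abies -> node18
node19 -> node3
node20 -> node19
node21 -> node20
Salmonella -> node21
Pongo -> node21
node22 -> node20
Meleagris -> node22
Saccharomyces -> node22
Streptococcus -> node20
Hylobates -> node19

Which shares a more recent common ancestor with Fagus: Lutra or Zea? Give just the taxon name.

Lutra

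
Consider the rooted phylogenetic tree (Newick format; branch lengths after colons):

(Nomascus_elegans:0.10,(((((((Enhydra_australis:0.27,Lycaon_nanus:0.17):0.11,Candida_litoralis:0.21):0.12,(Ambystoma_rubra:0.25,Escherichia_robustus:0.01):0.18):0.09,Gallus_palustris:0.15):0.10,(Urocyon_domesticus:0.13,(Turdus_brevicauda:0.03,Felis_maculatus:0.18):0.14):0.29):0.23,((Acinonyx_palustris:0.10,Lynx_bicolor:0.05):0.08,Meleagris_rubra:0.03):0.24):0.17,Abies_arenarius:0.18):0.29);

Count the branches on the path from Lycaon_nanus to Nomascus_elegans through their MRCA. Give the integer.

9

The MRCA of Lycaon_nanus and Nomascus_elegans is the root of the tree.
From Lycaon_nanus up to that node: 8 branches. From Nomascus_elegans up to the same node: 1 branch. Total: 8 + 1 = 9.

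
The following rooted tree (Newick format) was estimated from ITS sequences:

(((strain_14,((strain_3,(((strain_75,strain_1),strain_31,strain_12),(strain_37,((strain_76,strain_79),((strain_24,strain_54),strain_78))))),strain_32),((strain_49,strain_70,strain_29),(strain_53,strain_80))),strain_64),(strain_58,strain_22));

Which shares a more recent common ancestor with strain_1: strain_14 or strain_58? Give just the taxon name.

strain_14

The MRCA of strain_1 and strain_14 subtends (strain_14,((strain_3,(((strain_75,strain_1),strain_31,strain_12),(strain_37,((strain_76,strain_79),((strain_24,strain_54),strain_78))))),strain_32),((strain_49,strain_70,strain_29),(strain_53,strain_80))) (18 taxa).
The MRCA of strain_1 and strain_58 is the root, subtending the entire tree (21 taxa).
The first is nested inside the second, so strain_1 shares a more recent common ancestor with strain_14.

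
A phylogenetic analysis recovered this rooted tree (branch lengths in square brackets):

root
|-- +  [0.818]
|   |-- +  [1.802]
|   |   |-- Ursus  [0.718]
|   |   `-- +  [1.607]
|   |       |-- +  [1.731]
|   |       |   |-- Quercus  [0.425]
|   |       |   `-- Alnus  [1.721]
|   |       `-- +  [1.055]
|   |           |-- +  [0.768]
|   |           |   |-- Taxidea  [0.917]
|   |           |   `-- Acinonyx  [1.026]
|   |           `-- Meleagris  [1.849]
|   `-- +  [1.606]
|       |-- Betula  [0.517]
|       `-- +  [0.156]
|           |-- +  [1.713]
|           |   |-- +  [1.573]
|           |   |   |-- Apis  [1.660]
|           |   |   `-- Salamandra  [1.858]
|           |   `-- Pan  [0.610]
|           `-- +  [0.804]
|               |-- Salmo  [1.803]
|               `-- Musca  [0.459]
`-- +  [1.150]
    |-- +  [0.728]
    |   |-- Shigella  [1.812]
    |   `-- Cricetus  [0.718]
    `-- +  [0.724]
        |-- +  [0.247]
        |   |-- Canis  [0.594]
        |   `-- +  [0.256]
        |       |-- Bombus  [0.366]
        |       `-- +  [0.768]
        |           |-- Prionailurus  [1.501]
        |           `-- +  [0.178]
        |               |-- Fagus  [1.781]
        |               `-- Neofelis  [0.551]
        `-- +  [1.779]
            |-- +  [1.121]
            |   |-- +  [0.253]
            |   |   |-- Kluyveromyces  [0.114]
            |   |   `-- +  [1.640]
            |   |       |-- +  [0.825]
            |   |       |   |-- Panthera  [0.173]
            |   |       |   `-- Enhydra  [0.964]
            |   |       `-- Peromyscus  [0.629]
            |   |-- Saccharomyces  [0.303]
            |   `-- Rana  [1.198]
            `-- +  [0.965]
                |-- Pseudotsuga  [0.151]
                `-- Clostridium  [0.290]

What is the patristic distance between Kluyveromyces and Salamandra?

12.865

The path runs Kluyveromyces → … → MRCA → … → Salamandra; the MRCA is the root of the tree.
Branch lengths along that path: 0.114 + 0.253 + 1.121 + 1.779 + 0.724 + 1.150 + 0.818 + 1.606 + 0.156 + 1.713 + 1.573 + 1.858 = 12.865.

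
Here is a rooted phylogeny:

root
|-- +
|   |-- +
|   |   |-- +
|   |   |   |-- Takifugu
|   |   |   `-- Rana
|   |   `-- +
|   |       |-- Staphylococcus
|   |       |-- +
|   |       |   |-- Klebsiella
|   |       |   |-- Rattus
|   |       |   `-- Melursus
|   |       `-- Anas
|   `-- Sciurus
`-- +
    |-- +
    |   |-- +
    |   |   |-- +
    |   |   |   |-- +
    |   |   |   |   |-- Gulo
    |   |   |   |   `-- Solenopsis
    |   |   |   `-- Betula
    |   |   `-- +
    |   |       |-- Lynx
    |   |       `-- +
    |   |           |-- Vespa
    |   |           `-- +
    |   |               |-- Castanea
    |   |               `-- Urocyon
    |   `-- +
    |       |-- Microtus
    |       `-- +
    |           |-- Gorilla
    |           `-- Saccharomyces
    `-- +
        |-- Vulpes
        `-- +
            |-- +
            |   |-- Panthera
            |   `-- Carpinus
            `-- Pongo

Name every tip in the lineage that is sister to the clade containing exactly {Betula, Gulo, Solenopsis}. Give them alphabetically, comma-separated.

Castanea, Lynx, Urocyon, Vespa

The clade containing exactly {Betula, Gulo, Solenopsis} attaches to the tree at the node subtending (((Gulo,Solenopsis),Betula),(Lynx,(Vespa,(Castanea,Urocyon)))).
The other lineage descending from that same node — the sister group — is (Lynx,(Vespa,(Castanea,Urocyon))); its 4 tips in alphabetical order are the answer.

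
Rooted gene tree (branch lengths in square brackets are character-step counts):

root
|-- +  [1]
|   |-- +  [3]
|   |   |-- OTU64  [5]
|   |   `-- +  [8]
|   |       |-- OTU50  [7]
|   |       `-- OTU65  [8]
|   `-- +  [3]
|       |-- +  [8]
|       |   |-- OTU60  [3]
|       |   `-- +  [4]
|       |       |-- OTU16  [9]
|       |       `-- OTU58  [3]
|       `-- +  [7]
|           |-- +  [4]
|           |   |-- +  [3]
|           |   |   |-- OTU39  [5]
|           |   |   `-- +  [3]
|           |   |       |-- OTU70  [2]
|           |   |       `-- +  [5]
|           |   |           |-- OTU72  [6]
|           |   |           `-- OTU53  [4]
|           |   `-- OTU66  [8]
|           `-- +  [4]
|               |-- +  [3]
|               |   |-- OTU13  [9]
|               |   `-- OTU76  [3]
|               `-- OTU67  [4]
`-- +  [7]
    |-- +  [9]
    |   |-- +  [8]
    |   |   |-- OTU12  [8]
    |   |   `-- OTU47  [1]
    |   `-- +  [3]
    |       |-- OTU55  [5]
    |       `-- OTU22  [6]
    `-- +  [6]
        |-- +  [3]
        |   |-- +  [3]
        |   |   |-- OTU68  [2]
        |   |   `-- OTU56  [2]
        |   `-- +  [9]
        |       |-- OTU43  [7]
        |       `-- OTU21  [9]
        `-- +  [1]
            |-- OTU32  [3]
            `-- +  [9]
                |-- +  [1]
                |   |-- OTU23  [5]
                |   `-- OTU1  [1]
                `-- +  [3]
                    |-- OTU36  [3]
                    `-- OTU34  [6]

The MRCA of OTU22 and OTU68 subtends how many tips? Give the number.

13

The MRCA of OTU22 and OTU68 is the node subtending (((OTU12,OTU47),(OTU55,OTU22)),(((OTU68,OTU56),(OTU43,OTU21)),(OTU32,((OTU23,OTU1),(OTU36,OTU34))))).
That clade contains 13 terminal taxa: OTU1, OTU12, OTU21, OTU22, OTU23, OTU32, OTU34, OTU36, OTU43, OTU47, OTU55, OTU56, OTU68.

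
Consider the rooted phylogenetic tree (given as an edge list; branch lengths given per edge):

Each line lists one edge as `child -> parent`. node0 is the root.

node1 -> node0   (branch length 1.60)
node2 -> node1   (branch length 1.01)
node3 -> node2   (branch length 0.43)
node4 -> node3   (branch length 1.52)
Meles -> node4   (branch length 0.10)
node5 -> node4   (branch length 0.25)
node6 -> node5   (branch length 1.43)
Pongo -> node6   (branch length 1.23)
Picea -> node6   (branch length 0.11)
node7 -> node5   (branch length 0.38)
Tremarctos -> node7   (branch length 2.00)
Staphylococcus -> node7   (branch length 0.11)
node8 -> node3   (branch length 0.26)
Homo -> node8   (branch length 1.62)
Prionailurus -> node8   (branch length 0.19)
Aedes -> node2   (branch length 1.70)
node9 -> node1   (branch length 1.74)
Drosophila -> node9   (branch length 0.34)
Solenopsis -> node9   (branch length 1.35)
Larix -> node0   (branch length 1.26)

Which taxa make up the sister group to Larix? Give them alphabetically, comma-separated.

Aedes, Drosophila, Homo, Meles, Picea, Pongo, Prionailurus, Solenopsis, Staphylococcus, Tremarctos

Larix attaches directly to the root of the tree.
The other lineage descending from that same node — the sister group — is ((((Meles,((Pongo,Picea),(Tremarctos,Staphylococcus))),(Homo,Prionailurus)),Aedes),(Drosophila,Solenopsis)); its 10 tips in alphabetical order are the answer.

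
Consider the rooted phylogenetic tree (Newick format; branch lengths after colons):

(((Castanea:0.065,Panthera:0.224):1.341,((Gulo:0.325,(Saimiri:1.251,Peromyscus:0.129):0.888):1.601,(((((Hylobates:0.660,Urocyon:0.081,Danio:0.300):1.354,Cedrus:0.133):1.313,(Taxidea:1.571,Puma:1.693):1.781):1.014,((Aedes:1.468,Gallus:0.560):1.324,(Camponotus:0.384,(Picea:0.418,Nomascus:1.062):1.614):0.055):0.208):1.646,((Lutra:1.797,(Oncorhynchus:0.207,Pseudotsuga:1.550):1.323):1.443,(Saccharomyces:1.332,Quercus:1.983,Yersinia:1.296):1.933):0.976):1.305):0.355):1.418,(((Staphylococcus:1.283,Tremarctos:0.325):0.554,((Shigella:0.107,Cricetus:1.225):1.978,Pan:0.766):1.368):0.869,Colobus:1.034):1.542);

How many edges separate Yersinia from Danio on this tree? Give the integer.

8

The MRCA of Yersinia and Danio is the node subtending (((((Hylobates,Urocyon,Danio),Cedrus),(Taxidea,Puma)),((Aedes,Gallus),(Camponotus,(Picea,Nomascus)))),((Lutra,(Oncorhynchus,Pseudotsuga)),(Saccharomyces,Quercus,Yersinia))).
From Yersinia up to that node: 3 branches. From Danio up to the same node: 5 branches. Total: 3 + 5 = 8.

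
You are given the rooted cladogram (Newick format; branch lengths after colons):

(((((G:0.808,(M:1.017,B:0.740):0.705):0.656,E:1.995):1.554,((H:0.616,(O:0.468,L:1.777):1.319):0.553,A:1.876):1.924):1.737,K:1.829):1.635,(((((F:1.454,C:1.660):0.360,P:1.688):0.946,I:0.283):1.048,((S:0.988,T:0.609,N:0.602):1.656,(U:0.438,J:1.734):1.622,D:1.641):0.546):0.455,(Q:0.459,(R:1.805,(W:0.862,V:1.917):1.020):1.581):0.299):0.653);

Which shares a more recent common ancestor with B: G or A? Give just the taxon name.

G

The MRCA of B and G subtends (G,(M,B)) (3 taxa).
The MRCA of B and A subtends (((G,(M,B)),E),((H,(O,L)),A)) (8 taxa).
The first is nested inside the second, so B shares a more recent common ancestor with G.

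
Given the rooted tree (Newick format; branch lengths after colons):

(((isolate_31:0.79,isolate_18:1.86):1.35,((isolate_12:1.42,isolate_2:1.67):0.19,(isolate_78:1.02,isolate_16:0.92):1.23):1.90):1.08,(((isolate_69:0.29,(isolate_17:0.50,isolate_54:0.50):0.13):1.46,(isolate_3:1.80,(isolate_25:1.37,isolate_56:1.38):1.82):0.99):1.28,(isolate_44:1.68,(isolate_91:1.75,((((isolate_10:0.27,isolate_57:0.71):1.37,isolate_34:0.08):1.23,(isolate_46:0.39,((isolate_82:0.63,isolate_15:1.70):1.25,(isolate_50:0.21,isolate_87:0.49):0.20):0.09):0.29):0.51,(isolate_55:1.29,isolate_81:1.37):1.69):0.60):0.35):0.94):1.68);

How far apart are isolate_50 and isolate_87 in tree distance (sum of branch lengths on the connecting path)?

The path runs isolate_50 → … → MRCA → … → isolate_87; the MRCA is the node subtending (isolate_50,isolate_87).
Branch lengths along that path: 0.21 + 0.49 = 0.70.

0.70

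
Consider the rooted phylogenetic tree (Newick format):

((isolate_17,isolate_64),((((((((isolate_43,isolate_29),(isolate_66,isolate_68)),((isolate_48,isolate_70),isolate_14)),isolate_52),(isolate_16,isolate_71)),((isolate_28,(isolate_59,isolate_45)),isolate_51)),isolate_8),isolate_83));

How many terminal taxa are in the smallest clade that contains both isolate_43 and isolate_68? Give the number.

The MRCA of isolate_43 and isolate_68 is the node subtending ((isolate_43,isolate_29),(isolate_66,isolate_68)).
That clade contains 4 terminal taxa: isolate_29, isolate_43, isolate_66, isolate_68.

4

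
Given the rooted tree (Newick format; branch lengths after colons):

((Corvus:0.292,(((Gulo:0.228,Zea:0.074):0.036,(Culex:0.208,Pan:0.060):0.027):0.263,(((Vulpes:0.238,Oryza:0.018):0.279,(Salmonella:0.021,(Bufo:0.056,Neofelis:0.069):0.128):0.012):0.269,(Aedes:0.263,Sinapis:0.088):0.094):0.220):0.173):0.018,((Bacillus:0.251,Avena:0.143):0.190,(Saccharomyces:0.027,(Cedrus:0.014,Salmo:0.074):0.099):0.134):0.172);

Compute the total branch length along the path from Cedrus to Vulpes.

The path runs Cedrus → … → MRCA → … → Vulpes; the MRCA is the root of the tree.
Branch lengths along that path: 0.014 + 0.099 + 0.134 + 0.172 + 0.018 + 0.173 + 0.220 + 0.269 + 0.279 + 0.238 = 1.616.

1.616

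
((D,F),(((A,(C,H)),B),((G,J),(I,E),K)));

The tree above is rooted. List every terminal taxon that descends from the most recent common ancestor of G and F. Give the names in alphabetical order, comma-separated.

Tracing G: it sits inside (G,J).
Tracing F: it sits inside (D,F).
The smallest clade enclosing both is the whole tree (their MRCA is the root), so the answer is all 11 tips in alphabetical order.

A, B, C, D, E, F, G, H, I, J, K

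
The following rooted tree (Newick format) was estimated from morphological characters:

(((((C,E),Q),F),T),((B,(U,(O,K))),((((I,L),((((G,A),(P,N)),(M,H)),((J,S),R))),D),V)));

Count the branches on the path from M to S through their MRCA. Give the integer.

6

The MRCA of M and S is the node subtending ((((G,A),(P,N)),(M,H)),((J,S),R)).
From M up to that node: 3 branches. From S up to the same node: 3 branches. Total: 3 + 3 = 6.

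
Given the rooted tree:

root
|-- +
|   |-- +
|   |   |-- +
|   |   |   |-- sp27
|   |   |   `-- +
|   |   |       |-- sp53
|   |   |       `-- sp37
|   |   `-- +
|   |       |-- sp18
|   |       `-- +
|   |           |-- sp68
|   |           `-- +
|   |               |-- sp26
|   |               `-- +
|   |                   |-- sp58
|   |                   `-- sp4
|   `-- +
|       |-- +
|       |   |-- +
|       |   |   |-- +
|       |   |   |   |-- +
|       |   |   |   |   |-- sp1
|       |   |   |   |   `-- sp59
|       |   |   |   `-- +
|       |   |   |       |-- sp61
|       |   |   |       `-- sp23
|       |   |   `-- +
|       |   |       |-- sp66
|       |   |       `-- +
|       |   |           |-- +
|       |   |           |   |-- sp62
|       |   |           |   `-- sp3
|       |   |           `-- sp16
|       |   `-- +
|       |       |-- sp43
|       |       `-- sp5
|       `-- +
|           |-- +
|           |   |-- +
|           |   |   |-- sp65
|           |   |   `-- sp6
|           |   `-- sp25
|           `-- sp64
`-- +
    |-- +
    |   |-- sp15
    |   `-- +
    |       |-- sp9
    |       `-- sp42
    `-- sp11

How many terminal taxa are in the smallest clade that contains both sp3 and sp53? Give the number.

The MRCA of sp3 and sp53 is the node subtending (((sp27,(sp53,sp37)),(sp18,(sp68,(sp26,(sp58,sp4))))),(((((sp1,sp59),(sp61,sp23)),(sp66,((sp62,sp3),sp16))),(sp43,sp5)),(((sp65,sp6),sp25),sp64))).
That clade contains 22 terminal taxa: sp1, sp16, sp18, sp23, sp25, sp26, sp27, sp3, sp37, sp4, sp43, sp5, sp53, sp58, sp59, sp6, sp61, sp62, sp64, sp65, sp66, sp68.

22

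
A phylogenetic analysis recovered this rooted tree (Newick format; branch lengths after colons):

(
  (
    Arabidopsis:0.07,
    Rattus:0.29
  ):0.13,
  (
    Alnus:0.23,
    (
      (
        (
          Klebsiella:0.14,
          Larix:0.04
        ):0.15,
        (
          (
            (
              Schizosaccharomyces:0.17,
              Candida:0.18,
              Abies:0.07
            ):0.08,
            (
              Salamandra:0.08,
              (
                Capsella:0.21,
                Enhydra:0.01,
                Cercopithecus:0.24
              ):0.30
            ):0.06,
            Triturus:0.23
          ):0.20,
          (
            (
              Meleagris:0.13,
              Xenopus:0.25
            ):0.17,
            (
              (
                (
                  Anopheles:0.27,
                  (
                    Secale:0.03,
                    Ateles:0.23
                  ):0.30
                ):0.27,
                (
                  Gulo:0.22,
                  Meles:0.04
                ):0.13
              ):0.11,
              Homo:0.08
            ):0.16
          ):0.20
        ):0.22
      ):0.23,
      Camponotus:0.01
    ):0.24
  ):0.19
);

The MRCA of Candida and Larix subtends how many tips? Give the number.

The MRCA of Candida and Larix is the node subtending ((Klebsiella,Larix),(((Schizosaccharomyces,Candida,Abies),(Salamandra,(Capsella,Enhydra,Cercopithecus)),Triturus),((Meleagris,Xenopus),(((Anopheles,(Secale,Ateles)),(Gulo,Meles)),Homo)))).
That clade contains 18 terminal taxa: Abies, Anopheles, Ateles, Candida, Capsella, Cercopithecus, Enhydra, Gulo, Homo, Klebsiella, Larix, Meleagris, Meles, Salamandra, Schizosaccharomyces, Secale, Triturus, Xenopus.

18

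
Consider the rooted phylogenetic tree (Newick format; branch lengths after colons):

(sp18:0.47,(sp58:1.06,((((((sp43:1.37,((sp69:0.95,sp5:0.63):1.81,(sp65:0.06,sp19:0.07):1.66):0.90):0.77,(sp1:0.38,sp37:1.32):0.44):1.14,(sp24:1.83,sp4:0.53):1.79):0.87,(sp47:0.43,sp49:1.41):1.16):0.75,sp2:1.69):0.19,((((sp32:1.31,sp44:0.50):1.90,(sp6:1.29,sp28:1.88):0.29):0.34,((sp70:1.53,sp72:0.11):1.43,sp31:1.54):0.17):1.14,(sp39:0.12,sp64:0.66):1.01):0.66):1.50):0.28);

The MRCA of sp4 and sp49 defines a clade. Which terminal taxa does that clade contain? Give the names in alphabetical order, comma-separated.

sp1, sp19, sp24, sp37, sp4, sp43, sp47, sp49, sp5, sp65, sp69

Tracing sp4: it sits inside (sp24,sp4).
Tracing sp49: it sits inside (sp47,sp49).
The smallest clade enclosing both is ((((sp43,((sp69,sp5),(sp65,sp19))),(sp1,sp37)),(sp24,sp4)),(sp47,sp49)); the answer is its 11 terminal taxa in alphabetical order.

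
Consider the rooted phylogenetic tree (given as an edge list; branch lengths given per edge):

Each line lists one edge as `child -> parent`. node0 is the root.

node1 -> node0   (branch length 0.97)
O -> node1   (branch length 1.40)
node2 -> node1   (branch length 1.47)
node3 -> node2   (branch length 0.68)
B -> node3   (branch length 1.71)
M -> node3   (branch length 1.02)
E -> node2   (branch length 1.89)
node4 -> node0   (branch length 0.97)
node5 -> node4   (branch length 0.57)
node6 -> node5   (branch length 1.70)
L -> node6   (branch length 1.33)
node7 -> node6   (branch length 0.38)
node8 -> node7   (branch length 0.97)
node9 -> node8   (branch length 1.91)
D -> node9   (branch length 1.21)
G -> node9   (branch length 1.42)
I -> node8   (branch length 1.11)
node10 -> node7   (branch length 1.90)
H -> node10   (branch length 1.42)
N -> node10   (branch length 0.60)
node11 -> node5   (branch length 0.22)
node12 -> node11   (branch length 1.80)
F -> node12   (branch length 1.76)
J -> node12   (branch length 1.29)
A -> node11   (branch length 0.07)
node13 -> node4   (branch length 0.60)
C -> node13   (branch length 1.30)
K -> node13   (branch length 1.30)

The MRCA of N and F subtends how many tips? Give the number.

9

The MRCA of N and F is the node subtending ((L,(((D,G),I),(H,N))),((F,J),A)).
That clade contains 9 terminal taxa: A, D, F, G, H, I, J, L, N.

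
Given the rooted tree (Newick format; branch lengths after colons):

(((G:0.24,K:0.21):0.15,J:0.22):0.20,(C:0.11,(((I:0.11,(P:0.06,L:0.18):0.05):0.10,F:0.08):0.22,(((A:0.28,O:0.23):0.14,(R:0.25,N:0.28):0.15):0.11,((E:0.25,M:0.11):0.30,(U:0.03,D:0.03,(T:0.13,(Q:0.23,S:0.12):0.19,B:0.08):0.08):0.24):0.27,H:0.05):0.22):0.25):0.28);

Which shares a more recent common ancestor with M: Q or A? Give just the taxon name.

The MRCA of M and Q subtends ((E,M),(U,D,(T,(Q,S),B))) (8 taxa).
The MRCA of M and A subtends (((A,O),(R,N)),((E,M),(U,D,(T,(Q,S),B))),H) (13 taxa).
The first is nested inside the second, so M shares a more recent common ancestor with Q.

Q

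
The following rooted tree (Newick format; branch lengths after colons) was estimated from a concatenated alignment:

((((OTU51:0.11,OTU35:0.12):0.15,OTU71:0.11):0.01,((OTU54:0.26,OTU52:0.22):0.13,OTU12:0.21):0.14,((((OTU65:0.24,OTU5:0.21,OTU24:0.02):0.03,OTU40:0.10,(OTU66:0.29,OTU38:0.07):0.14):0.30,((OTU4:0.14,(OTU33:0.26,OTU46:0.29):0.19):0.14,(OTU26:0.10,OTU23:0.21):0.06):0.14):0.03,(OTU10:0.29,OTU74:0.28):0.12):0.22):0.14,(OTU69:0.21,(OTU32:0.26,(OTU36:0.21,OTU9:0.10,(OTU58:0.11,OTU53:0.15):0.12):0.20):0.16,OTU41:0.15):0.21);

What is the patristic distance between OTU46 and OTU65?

1.33

The path runs OTU46 → … → MRCA → … → OTU65; the MRCA is the node subtending (((OTU65,OTU5,OTU24),OTU40,(OTU66,OTU38)),((OTU4,(OTU33,OTU46)),(OTU26,OTU23))).
Branch lengths along that path: 0.29 + 0.19 + 0.14 + 0.14 + 0.30 + 0.03 + 0.24 = 1.33.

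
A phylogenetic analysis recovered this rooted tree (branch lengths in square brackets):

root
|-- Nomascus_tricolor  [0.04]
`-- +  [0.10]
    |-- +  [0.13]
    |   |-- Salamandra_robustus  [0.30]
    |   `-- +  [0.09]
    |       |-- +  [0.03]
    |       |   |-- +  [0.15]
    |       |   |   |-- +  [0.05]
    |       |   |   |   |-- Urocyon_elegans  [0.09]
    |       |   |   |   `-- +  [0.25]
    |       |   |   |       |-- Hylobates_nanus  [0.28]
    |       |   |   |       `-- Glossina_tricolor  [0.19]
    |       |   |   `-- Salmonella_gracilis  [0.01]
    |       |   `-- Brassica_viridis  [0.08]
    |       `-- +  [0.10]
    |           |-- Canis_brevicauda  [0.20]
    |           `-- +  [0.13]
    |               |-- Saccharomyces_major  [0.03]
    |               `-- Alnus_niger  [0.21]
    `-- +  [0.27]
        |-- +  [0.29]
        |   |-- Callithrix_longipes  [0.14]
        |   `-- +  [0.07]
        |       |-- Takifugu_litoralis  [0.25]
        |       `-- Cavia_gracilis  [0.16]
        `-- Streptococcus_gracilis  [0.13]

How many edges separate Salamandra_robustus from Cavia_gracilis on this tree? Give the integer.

The MRCA of Salamandra_robustus and Cavia_gracilis is the node subtending ((Salamandra_robustus,((((Urocyon_elegans,(Hylobates_nanus,Glossina_tricolor)),Salmonella_gracilis),Brassica_viridis),(Canis_brevicauda,(Saccharomyces_major,Alnus_niger)))),((Callithrix_longipes,(Takifugu_litoralis,Cavia_gracilis)),Streptococcus_gracilis)).
From Salamandra_robustus up to that node: 2 branches. From Cavia_gracilis up to the same node: 4 branches. Total: 2 + 4 = 6.

6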